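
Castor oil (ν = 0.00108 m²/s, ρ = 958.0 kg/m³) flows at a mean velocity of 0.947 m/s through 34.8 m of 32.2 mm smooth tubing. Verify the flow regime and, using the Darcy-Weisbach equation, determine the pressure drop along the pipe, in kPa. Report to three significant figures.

Re = VD/ν = 0.947·0.03220/0.00108 = 28.2 → laminar (Re < 2300)
f = 64/Re = 2.267
h_f = f(L/D)V²/(2g) = 2.267·(34.8/0.03220)·0.947²/(2·9.81) = 112.0 m
Δp = ρg·h_f = 958.0·9.81·112.0 = 1052 kPa

Δp ≈ 1050 kPa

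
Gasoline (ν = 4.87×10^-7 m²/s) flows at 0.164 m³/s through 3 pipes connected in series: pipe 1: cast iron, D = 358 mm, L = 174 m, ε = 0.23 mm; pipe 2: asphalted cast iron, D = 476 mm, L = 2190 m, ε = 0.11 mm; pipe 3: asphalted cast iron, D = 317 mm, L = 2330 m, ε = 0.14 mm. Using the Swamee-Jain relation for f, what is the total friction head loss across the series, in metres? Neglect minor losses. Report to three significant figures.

H ≈ 31.3 m

Pipe 1: V = 1.629 m/s, Re = 1.20×10^6, ε/D = 6.42×10^-4, f = 0.01812, h_1 = f(L/D)V²/2g = 1.192 m
Pipe 2: V = 0.9216 m/s, Re = 9.01×10^5, ε/D = 2.31×10^-4, f = 0.01518, h_2 = f(L/D)V²/2g = 3.024 m
Pipe 3: V = 2.078 m/s, Re = 1.35×10^6, ε/D = 4.42×10^-4, f = 0.01674, h_3 = f(L/D)V²/2g = 27.09 m
Series → Q common, losses add: H = Σh = 31.30 m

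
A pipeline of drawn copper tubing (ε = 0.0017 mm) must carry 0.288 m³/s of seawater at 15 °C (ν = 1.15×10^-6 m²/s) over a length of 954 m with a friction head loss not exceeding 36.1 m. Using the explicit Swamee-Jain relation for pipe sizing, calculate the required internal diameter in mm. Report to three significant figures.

D ≈ 294 mm

Swamee-Jain (Type III): D = 0.66·[ε^1.25·(LQ²/(gh_f))^4.75 + ν·Q^9.4·(L/(gh_f))^5.2]^0.04
LQ²/(gh_f) = 0.2234; L/(gh_f) = 2.694
Term 1 = ε^1.25·(…)^4.75 = 4.97×10^-11; Term 2 = ν·Q^9.4·(…)^5.2 = 1.65×10^-9
D = 0.66·(4.97×10^-11 + 1.65×10^-9)^0.04 = 0.2943 m = 294 mm
Check: V = 4.23 m/s, Re = 1.08×10^6, f = 0.01160, h_f = 34.4 m ≈ 36.1 m ✓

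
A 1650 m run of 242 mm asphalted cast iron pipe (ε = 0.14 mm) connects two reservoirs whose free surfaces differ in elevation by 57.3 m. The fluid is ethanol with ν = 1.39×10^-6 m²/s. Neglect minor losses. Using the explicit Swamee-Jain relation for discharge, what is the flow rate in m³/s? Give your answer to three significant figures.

Swamee-Jain (Type II): Q = -0.965·√(gD⁵h_f/L)·ln[ε/(3.7D) + √(3.17ν²L/(gD³h_f))]
√(gD⁵h_f/L) = √(9.81·0.242⁵·57.3/1650) = 0.01682
ε/(3.7D) = 1.56×10^-4; √(3.17ν²L/(gD³h_f)) = 3.56×10^-5
Q = -0.965·0.01682·ln(1.920×10^-4) = 0.1389 m³/s
Check: V = 3.02 m/s, Re = 5.26×10^5, f = 0.01821, h_f = 57.7 m ≈ 57.3 m ✓

Q ≈ 0.139 m³/s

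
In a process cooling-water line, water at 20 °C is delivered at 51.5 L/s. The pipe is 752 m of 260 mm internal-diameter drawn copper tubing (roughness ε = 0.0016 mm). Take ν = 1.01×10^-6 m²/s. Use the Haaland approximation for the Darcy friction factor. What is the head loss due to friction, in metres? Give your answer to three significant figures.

h_f ≈ 2.07 m

V = 4Q/(πD²) = 4·0.0515/(π·0.260²) = 0.9700 m/s
Re = VD/ν = 0.9700·0.260/1.01×10^-6 = 2.50×10^5 → turbulent
ε/D = 0.0016/260 = 6.15×10^-6
Haaland: f = 0.01489
h_f = f(L/D)V²/(2g) = 0.01489·(752/0.260)·0.9700²/(2·9.81) = 2.066 m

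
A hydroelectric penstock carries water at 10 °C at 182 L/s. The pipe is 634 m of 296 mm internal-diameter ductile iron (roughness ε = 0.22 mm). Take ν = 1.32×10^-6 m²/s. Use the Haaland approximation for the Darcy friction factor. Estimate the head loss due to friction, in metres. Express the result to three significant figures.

V = 4Q/(πD²) = 4·0.182/(π·0.296²) = 2.645 m/s
Re = VD/ν = 2.645·0.296/1.32×10^-6 = 5.93×10^5 → turbulent
ε/D = 0.22/296 = 7.43×10^-4
Haaland: f = 0.01887
h_f = f(L/D)V²/(2g) = 0.01887·(634/0.296)·2.645²/(2·9.81) = 14.41 m

h_f ≈ 14.4 m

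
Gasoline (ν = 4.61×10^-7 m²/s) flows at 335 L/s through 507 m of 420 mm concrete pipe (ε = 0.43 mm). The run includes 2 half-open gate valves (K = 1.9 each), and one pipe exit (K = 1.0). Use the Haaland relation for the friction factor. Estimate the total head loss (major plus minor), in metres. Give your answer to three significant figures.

V = 4Q/(πD²) = 2.418 m/s; V²/2g = 0.2980 m
Re = 2.20×10^6, ε/D = 0.00102 → f = 0.01991 (Haaland)
Major: h_f = f(L/D)·V²/2g = 0.01991·1207·0.2980 = 7.161 m
Minor: ΣK = 4.80; h_m = ΣK·V²/2g = 1.430 m
Total H_L = 7.161 + 1.430 = 8.592 m

H_L ≈ 8.59 m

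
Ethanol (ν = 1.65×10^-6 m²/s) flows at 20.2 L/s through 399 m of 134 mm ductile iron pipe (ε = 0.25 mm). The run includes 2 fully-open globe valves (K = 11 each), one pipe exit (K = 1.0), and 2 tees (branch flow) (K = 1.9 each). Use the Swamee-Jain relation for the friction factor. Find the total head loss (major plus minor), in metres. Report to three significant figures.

V = 4Q/(πD²) = 1.432 m/s; V²/2g = 0.1046 m
Re = 1.16×10^5, ε/D = 0.00187 → f = 0.02474 (Swamee-Jain)
Major: h_f = f(L/D)·V²/2g = 0.02474·2978·0.1046 = 7.704 m
Minor: ΣK = 26.8; h_m = ΣK·V²/2g = 2.802 m
Total H_L = 7.704 + 2.802 = 10.51 m

H_L ≈ 10.5 m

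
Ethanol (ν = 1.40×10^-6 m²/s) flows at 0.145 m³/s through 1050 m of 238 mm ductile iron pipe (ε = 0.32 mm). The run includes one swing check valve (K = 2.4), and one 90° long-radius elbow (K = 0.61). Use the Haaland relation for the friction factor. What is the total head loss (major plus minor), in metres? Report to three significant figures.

H_L ≈ 53.1 m

V = 4Q/(πD²) = 3.259 m/s; V²/2g = 0.5414 m
Re = 5.54×10^5, ε/D = 0.00134 → f = 0.02156 (Haaland)
Major: h_f = f(L/D)·V²/2g = 0.02156·4412·0.5414 = 51.49 m
Minor: ΣK = 3.01; h_m = ΣK·V²/2g = 1.630 m
Total H_L = 51.49 + 1.630 = 53.12 m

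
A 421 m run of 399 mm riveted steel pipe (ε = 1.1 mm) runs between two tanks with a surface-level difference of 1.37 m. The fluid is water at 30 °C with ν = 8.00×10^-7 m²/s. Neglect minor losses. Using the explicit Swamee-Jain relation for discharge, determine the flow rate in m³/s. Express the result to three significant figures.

Swamee-Jain (Type II): Q = -0.965·√(gD⁵h_f/L)·ln[ε/(3.7D) + √(3.17ν²L/(gD³h_f))]
√(gD⁵h_f/L) = √(9.81·0.399⁵·1.37/421) = 0.01797
ε/(3.7D) = 7.45×10^-4; √(3.17ν²L/(gD³h_f)) = 3.16×10^-5
Q = -0.965·0.01797·ln(7.767×10^-4) = 0.1242 m³/s
Check: V = 0.993 m/s, Re = 4.95×10^5, f = 0.02596, h_f = 1.38 m ≈ 1.37 m ✓

Q ≈ 0.124 m³/s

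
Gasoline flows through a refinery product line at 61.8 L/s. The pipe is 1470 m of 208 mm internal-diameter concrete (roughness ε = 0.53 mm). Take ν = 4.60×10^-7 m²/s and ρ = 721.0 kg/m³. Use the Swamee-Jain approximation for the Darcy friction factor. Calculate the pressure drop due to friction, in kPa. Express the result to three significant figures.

Δp ≈ 213 kPa

V = 4Q/(πD²) = 4·0.0618/(π·0.208²) = 1.819 m/s
Re = VD/ν = 1.819·0.208/4.60×10^-7 = 8.22×10^5 → turbulent
ε/D = 0.53/208 = 0.00255
Swamee-Jain: f = 0.02527
h_f = f(L/D)V²/(2g) = 0.02527·(1470/0.208)·1.819²/(2·9.81) = 30.11 m
Δp = ρg·h_f = 721.0·9.81·30.11 = 213.0 kPa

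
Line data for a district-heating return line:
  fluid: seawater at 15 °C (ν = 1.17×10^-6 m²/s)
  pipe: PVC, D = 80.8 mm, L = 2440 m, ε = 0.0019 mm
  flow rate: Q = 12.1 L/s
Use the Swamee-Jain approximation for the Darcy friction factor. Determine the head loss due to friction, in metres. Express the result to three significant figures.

V = 4Q/(πD²) = 4·0.0121/(π·0.0808²) = 2.360 m/s
Re = VD/ν = 2.360·0.0808/1.17×10^-6 = 1.63×10^5 → turbulent
ε/D = 0.0019/80.8 = 2.35×10^-5
Swamee-Jain: f = 0.01636
h_f = f(L/D)V²/(2g) = 0.01636·(2440/0.0808)·2.360²/(2·9.81) = 140.2 m

h_f ≈ 140 m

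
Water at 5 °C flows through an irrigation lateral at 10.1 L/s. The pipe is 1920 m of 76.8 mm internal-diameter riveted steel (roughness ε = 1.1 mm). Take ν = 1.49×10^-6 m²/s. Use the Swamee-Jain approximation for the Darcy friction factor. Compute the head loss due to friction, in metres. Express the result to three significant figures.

V = 4Q/(πD²) = 4·0.0101/(π·0.0768²) = 2.180 m/s
Re = VD/ν = 2.180·0.0768/1.49×10^-6 = 1.12×10^5 → turbulent
ε/D = 1.1/76.8 = 0.0143
Swamee-Jain: f = 0.04361
h_f = f(L/D)V²/(2g) = 0.04361·(1920/0.0768)·2.180²/(2·9.81) = 264.2 m

h_f ≈ 264 m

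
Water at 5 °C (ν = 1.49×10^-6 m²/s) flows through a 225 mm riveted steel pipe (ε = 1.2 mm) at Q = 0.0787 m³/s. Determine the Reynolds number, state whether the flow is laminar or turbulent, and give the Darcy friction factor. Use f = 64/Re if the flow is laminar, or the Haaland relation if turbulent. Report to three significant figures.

V = 4Q/(πD²) = 1.979 m/s
Re = VD/ν = 1.979·0.225/1.49×10^-6 = 2.99×10^5
Re > 4000 → turbulent; ε/D = 0.00533
Haaland: f = 0.03131

Re ≈ 2.99×10^5; turbulent; f ≈ 0.0313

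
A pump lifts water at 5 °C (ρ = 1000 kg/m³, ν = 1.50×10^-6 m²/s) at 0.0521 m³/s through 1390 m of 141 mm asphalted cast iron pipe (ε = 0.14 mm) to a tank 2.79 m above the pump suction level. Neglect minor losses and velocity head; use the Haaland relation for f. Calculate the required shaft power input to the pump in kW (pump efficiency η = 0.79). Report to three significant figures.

V = 4Q/(πD²) = 3.337 m/s; Re = 3.14×10^5; ε/D = 9.93×10^-4; f = 0.02046
h_f = f(L/D)V²/2g = 114.4 m
Total head H = z + h_f = 2.79 + 114.4 = 117.2 m
P_hyd = ρgQH = 1000·9.81·0.0521·117.2 = 59.92 kW
P_shaft = P_hyd/η = 59.92/0.79 = 75.85 kW

P_shaft ≈ 75.8 kW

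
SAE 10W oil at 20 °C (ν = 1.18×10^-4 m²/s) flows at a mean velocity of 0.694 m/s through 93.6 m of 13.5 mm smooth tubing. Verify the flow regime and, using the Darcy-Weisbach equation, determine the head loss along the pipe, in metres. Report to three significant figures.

h_f ≈ 137 m

Re = VD/ν = 0.694·0.01350/1.18×10^-4 = 79.4 → laminar (Re < 2300)
f = 64/Re = 0.8061
h_f = f(L/D)V²/(2g) = 0.8061·(93.6/0.01350)·0.694²/(2·9.81) = 137.2 m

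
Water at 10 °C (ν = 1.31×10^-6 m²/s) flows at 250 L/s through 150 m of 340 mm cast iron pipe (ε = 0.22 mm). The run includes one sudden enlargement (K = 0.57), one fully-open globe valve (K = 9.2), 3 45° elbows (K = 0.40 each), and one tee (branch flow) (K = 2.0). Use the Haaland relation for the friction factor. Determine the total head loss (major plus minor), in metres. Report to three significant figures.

H_L ≈ 8.12 m

V = 4Q/(πD²) = 2.754 m/s; V²/2g = 0.3864 m
Re = 7.15×10^5, ε/D = 6.47×10^-4 → f = 0.01825 (Haaland)
Major: h_f = f(L/D)·V²/2g = 0.01825·441.2·0.3864 = 3.111 m
Minor: ΣK = 13.0; h_m = ΣK·V²/2g = 5.012 m
Total H_L = 3.111 + 5.012 = 8.123 m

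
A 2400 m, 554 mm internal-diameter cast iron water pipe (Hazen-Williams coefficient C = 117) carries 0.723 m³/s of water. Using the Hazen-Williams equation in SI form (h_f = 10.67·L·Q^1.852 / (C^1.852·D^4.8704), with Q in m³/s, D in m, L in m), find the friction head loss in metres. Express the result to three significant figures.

h_f = 10.67·2400·0.723^1.852 / (117^1.852·0.554^4.8704) = 36.85 m

h_f ≈ 36.8 m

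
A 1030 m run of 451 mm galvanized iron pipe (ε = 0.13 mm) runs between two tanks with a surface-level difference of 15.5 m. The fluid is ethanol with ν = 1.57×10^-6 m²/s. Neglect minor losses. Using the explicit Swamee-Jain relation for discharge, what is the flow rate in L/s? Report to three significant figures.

Swamee-Jain (Type II): Q = -0.965·√(gD⁵h_f/L)·ln[ε/(3.7D) + √(3.17ν²L/(gD³h_f))]
√(gD⁵h_f/L) = √(9.81·0.451⁵·15.5/1030) = 0.05248
ε/(3.7D) = 7.79×10^-5; √(3.17ν²L/(gD³h_f)) = 2.40×10^-5
Q = -0.965·0.05248·ln(1.019×10^-4) = 0.4655 m³/s
Check: V = 2.91 m/s, Re = 8.37×10^5, f = 0.01578, h_f = 15.6 m ≈ 15.5 m ✓

Q ≈ 466 L/s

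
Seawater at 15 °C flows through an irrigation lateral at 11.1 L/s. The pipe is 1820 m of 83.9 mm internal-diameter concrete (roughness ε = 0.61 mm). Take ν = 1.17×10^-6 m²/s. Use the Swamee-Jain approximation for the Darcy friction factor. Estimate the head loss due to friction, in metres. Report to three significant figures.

h_f ≈ 155 m

V = 4Q/(πD²) = 4·0.0111/(π·0.0839²) = 2.008 m/s
Re = VD/ν = 2.008·0.0839/1.17×10^-6 = 1.44×10^5 → turbulent
ε/D = 0.61/83.9 = 0.00727
Swamee-Jain: f = 0.03484
h_f = f(L/D)V²/(2g) = 0.03484·(1820/0.0839)·2.008²/(2·9.81) = 155.3 m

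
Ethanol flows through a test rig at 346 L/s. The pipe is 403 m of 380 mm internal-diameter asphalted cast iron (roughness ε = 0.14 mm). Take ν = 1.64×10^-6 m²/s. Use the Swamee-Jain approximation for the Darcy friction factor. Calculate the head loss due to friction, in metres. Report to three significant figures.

V = 4Q/(πD²) = 4·0.346/(π·0.380²) = 3.051 m/s
Re = VD/ν = 3.051·0.380/1.64×10^-6 = 7.07×10^5 → turbulent
ε/D = 0.14/380 = 3.68×10^-4
Swamee-Jain: f = 0.01658
h_f = f(L/D)V²/(2g) = 0.01658·(403/0.380)·3.051²/(2·9.81) = 8.340 m

h_f ≈ 8.34 m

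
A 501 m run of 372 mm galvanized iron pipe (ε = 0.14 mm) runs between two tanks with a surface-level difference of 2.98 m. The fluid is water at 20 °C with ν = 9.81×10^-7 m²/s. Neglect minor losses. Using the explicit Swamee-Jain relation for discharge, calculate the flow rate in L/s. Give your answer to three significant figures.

Swamee-Jain (Type II): Q = -0.965·√(gD⁵h_f/L)·ln[ε/(3.7D) + √(3.17ν²L/(gD³h_f))]
√(gD⁵h_f/L) = √(9.81·0.372⁵·2.98/501) = 0.02039
ε/(3.7D) = 1.02×10^-4; √(3.17ν²L/(gD³h_f)) = 3.19×10^-5
Q = -0.965·0.02039·ln(1.336×10^-4) = 0.1755 m³/s
Check: V = 1.61 m/s, Re = 6.12×10^5, f = 0.01676, h_f = 3.00 m ≈ 2.98 m ✓

Q ≈ 176 L/s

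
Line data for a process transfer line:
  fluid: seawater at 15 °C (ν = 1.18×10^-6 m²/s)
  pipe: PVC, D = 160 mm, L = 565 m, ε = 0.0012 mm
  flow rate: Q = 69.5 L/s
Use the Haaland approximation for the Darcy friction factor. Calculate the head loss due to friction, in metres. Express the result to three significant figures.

V = 4Q/(πD²) = 4·0.0695/(π·0.160²) = 3.457 m/s
Re = VD/ν = 3.457·0.160/1.18×10^-6 = 4.69×10^5 → turbulent
ε/D = 0.0012/160 = 7.50×10^-6
Haaland: f = 0.01330
h_f = f(L/D)V²/(2g) = 0.01330·(565/0.160)·3.457²/(2·9.81) = 28.59 m

h_f ≈ 28.6 m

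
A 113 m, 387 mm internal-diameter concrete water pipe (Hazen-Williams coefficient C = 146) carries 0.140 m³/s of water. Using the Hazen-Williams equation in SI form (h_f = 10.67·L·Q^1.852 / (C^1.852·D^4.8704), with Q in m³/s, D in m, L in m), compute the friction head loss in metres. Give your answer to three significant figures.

h_f = 10.67·113·0.140^1.852 / (146^1.852·0.387^4.8704) = 0.3159 m

h_f ≈ 0.316 m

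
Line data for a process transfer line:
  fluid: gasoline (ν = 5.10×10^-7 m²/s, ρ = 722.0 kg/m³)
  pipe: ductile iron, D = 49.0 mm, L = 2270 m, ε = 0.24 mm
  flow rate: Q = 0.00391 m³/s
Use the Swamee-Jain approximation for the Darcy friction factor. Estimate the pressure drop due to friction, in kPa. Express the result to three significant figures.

V = 4Q/(πD²) = 4·0.00391/(π·0.0490²) = 2.073 m/s
Re = VD/ν = 2.073·0.0490/5.10×10^-7 = 1.99×10^5 → turbulent
ε/D = 0.24/49.0 = 0.00490
Swamee-Jain: f = 0.03084
h_f = f(L/D)V²/(2g) = 0.03084·(2270/0.0490)·2.073²/(2·9.81) = 313.0 m
Δp = ρg·h_f = 722.0·9.81·313.0 = 2217 kPa

Δp ≈ 2220 kPa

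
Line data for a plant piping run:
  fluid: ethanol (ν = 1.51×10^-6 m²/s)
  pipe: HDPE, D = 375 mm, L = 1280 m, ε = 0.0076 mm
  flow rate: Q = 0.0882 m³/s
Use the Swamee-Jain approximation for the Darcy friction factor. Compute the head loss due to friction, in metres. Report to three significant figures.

h_f ≈ 1.75 m

V = 4Q/(πD²) = 4·0.0882/(π·0.375²) = 0.7986 m/s
Re = VD/ν = 0.7986·0.375/1.51×10^-6 = 1.98×10^5 → turbulent
ε/D = 0.0076/375 = 2.03×10^-5
Swamee-Jain: f = 0.01574
h_f = f(L/D)V²/(2g) = 0.01574·(1280/0.375)·0.7986²/(2·9.81) = 1.747 m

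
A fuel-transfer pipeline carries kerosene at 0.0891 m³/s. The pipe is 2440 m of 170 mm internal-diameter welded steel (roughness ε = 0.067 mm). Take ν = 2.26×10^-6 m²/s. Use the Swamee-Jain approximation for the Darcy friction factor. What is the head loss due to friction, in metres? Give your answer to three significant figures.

h_f ≈ 200 m

V = 4Q/(πD²) = 4·0.0891/(π·0.170²) = 3.925 m/s
Re = VD/ν = 3.925·0.170/2.26×10^-6 = 2.95×10^5 → turbulent
ε/D = 0.067/170 = 3.94×10^-4
Swamee-Jain: f = 0.01771
h_f = f(L/D)V²/(2g) = 0.01771·(2440/0.170)·3.925²/(2·9.81) = 199.7 m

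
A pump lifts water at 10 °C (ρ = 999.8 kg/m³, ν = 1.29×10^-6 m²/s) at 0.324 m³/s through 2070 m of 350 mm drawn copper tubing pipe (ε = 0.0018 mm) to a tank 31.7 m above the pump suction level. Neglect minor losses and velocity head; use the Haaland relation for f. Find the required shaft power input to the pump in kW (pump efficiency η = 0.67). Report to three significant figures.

V = 4Q/(πD²) = 3.368 m/s; Re = 9.14×10^5; ε/D = 5.14×10^-6; f = 0.01185
h_f = f(L/D)V²/2g = 40.50 m
Total head H = z + h_f = 31.7 + 40.50 = 72.20 m
P_hyd = ρgQH = 999.8·9.81·0.324·72.20 = 229.4 kW
P_shaft = P_hyd/η = 229.4/0.67 = 342.4 kW

P_shaft ≈ 342 kW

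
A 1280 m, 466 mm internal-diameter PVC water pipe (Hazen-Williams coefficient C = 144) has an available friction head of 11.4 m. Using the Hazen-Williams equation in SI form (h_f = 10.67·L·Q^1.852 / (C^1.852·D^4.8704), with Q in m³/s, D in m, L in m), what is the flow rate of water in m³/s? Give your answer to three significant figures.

Rearranging: Q = [h_f·C^1.852·D^4.8704 / (10.67·L)]^(1/1.852)
Q = [11.4·144^1.852·0.466^4.8704 / (10.67·1280)]^0.540 = 0.4208 m³/s

Q ≈ 0.421 m³/s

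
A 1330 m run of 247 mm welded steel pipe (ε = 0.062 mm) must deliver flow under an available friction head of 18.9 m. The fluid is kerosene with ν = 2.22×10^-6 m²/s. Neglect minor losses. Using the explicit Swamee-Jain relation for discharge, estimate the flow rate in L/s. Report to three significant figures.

Swamee-Jain (Type II): Q = -0.965·√(gD⁵h_f/L)·ln[ε/(3.7D) + √(3.17ν²L/(gD³h_f))]
√(gD⁵h_f/L) = √(9.81·0.247⁵·18.9/1330) = 0.01132
ε/(3.7D) = 6.78×10^-5; √(3.17ν²L/(gD³h_f)) = 8.62×10^-5
Q = -0.965·0.01132·ln(1.541×10^-4) = 0.09590 m³/s
Check: V = 2.00 m/s, Re = 2.23×10^5, f = 0.01725, h_f = 19.0 m ≈ 18.9 m ✓

Q ≈ 95.9 L/s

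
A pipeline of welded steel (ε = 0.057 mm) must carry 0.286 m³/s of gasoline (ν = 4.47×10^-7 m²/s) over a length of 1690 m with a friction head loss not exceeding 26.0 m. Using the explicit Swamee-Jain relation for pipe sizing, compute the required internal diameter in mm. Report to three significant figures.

Swamee-Jain (Type III): D = 0.66·[ε^1.25·(LQ²/(gh_f))^4.75 + ν·Q^9.4·(L/(gh_f))^5.2]^0.04
LQ²/(gh_f) = 0.5420; L/(gh_f) = 6.626
Term 1 = ε^1.25·(…)^4.75 = 2.70×10^-7; Term 2 = ν·Q^9.4·(…)^5.2 = 6.47×10^-8
D = 0.66·(2.70×10^-7 + 6.47×10^-8)^0.04 = 0.3635 m = 364 mm
Check: V = 2.76 m/s, Re = 2.24×10^6, f = 0.01370, h_f = 24.6 m ≈ 26.0 m ✓

D ≈ 364 mm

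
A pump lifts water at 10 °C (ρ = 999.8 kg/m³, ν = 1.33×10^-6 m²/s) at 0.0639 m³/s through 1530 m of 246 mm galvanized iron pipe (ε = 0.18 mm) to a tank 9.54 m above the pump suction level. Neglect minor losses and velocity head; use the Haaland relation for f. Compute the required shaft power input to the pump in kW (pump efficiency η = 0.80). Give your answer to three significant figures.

P_shaft ≈ 16.2 kW

V = 4Q/(πD²) = 1.344 m/s; Re = 2.49×10^5; ε/D = 7.32×10^-4; f = 0.01950
h_f = f(L/D)V²/2g = 11.17 m
Total head H = z + h_f = 9.54 + 11.17 = 20.71 m
P_hyd = ρgQH = 999.8·9.81·0.0639·20.71 = 12.98 kW
P_shaft = P_hyd/η = 12.98/0.80 = 16.23 kW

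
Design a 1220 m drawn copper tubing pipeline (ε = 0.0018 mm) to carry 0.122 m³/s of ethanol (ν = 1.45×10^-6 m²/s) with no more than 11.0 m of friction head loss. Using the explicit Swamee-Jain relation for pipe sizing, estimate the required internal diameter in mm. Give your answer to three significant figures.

Swamee-Jain (Type III): D = 0.66·[ε^1.25·(LQ²/(gh_f))^4.75 + ν·Q^9.4·(L/(gh_f))^5.2]^0.04
LQ²/(gh_f) = 0.1683; L/(gh_f) = 11.31
Term 1 = ε^1.25·(…)^4.75 = 1.39×10^-11; Term 2 = ν·Q^9.4·(…)^5.2 = 1.12×10^-9
D = 0.66·(1.39×10^-11 + 1.12×10^-9)^0.04 = 0.2896 m = 290 mm
Check: V = 1.85 m/s, Re = 3.70×10^5, f = 0.01391, h_f = 10.2 m ≈ 11.0 m ✓

D ≈ 290 mm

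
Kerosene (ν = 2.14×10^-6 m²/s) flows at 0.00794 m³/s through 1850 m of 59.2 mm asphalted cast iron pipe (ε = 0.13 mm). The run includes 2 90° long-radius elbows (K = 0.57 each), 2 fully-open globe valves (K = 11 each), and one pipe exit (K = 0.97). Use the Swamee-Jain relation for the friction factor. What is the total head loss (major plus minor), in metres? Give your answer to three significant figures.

V = 4Q/(πD²) = 2.885 m/s; V²/2g = 0.4241 m
Re = 7.98×10^4, ε/D = 0.00220 → f = 0.02621 (Swamee-Jain)
Major: h_f = f(L/D)·V²/2g = 0.02621·31250·0.4241 = 347.4 m
Minor: ΣK = 24.1; h_m = ΣK·V²/2g = 10.23 m
Total H_L = 347.4 + 10.23 = 357.6 m

H_L ≈ 358 m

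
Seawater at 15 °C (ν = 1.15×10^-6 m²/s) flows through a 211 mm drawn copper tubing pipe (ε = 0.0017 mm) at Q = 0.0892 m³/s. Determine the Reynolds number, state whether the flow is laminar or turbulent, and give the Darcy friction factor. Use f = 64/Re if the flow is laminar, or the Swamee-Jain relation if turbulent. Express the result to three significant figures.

V = 4Q/(πD²) = 2.551 m/s
Re = VD/ν = 2.551·0.211/1.15×10^-6 = 4.68×10^5
Re > 4000 → turbulent; ε/D = 8.06×10^-6
Swamee-Jain: f = 0.01337

Re ≈ 4.68×10^5; turbulent; f ≈ 0.0134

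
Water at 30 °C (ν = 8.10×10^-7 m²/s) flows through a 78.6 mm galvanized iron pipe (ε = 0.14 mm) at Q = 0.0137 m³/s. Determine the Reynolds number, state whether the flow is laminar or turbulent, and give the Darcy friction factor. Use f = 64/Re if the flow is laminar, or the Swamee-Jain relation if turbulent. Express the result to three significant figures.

V = 4Q/(πD²) = 2.823 m/s
Re = VD/ν = 2.823·0.0786/8.10×10^-7 = 2.74×10^5
Re > 4000 → turbulent; ε/D = 0.00178
Swamee-Jain: f = 0.02358

Re ≈ 2.74×10^5; turbulent; f ≈ 0.0236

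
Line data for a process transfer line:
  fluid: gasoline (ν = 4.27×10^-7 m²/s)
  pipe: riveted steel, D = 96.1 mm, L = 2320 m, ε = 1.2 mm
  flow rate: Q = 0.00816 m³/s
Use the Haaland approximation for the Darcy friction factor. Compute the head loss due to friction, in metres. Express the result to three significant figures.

h_f ≈ 64.2 m

V = 4Q/(πD²) = 4·0.00816/(π·0.0961²) = 1.125 m/s
Re = VD/ν = 1.125·0.0961/4.27×10^-7 = 2.53×10^5 → turbulent
ε/D = 1.2/96.1 = 0.0125
Haaland: f = 0.04120
h_f = f(L/D)V²/(2g) = 0.04120·(2320/0.0961)·1.125²/(2·9.81) = 64.16 m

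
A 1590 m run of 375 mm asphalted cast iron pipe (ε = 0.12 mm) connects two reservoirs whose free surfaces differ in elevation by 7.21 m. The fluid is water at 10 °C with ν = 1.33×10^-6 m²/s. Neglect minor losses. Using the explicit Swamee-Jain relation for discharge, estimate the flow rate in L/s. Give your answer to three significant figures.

Q ≈ 156 L/s

Swamee-Jain (Type II): Q = -0.965·√(gD⁵h_f/L)·ln[ε/(3.7D) + √(3.17ν²L/(gD³h_f))]
√(gD⁵h_f/L) = √(9.81·0.375⁵·7.21/1590) = 0.01816
ε/(3.7D) = 8.65×10^-5; √(3.17ν²L/(gD³h_f)) = 4.89×10^-5
Q = -0.965·0.01816·ln(1.354×10^-4) = 0.1561 m³/s
Check: V = 1.41 m/s, Re = 3.99×10^5, f = 0.01680, h_f = 7.25 m ≈ 7.21 m ✓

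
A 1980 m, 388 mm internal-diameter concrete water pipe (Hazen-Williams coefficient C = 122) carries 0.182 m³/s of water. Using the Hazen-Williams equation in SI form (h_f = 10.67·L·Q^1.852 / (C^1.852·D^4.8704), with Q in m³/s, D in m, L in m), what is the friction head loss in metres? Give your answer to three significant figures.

h_f ≈ 12.4 m

h_f = 10.67·1980·0.182^1.852 / (122^1.852·0.388^4.8704) = 12.39 m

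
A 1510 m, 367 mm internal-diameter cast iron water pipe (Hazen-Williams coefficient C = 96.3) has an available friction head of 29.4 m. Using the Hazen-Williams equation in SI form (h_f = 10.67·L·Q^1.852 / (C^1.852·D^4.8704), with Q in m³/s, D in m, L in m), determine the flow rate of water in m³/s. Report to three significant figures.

Rearranging: Q = [h_f·C^1.852·D^4.8704 / (10.67·L)]^(1/1.852)
Q = [29.4·96.3^1.852·0.367^4.8704 / (10.67·1510)]^0.540 = 0.2291 m³/s

Q ≈ 0.229 m³/s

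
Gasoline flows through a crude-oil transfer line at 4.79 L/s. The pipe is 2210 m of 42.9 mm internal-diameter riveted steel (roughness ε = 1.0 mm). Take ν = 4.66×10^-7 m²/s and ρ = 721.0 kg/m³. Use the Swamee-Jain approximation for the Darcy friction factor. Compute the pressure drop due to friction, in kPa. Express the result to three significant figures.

V = 4Q/(πD²) = 4·0.00479/(π·0.0429²) = 3.314 m/s
Re = VD/ν = 3.314·0.0429/4.66×10^-7 = 3.05×10^5 → turbulent
ε/D = 1.0/42.9 = 0.0233
Swamee-Jain: f = 0.05184
h_f = f(L/D)V²/(2g) = 0.05184·(2210/0.0429)·3.314²/(2·9.81) = 1495 m
Δp = ρg·h_f = 721.0·9.81·1495 = 1.057×10^4 kPa

Δp ≈ 1.06×10^4 kPa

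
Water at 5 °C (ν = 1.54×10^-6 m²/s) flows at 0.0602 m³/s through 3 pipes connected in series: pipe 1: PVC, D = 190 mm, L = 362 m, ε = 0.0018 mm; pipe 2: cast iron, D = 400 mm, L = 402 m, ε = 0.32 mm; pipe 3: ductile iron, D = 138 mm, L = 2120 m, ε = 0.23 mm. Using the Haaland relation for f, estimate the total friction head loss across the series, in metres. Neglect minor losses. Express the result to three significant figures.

Pipe 1: V = 2.123 m/s, Re = 2.62×10^5, ε/D = 9.47×10^-6, f = 0.01478, h_1 = f(L/D)V²/2g = 6.472 m
Pipe 2: V = 0.4791 m/s, Re = 1.24×10^5, ε/D = 8.00×10^-4, f = 0.02081, h_2 = f(L/D)V²/2g = 0.2446 m
Pipe 3: V = 4.025 m/s, Re = 3.61×10^5, ε/D = 0.00167, f = 0.02287, h_3 = f(L/D)V²/2g = 290.1 m
Series → Q common, losses add: H = Σh = 296.8 m

H ≈ 297 m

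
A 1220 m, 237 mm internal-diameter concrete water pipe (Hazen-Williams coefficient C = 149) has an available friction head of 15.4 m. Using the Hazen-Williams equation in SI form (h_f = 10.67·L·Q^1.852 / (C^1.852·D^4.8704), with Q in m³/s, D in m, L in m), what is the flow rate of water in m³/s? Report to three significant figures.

Q ≈ 0.0888 m³/s

Rearranging: Q = [h_f·C^1.852·D^4.8704 / (10.67·L)]^(1/1.852)
Q = [15.4·149^1.852·0.237^4.8704 / (10.67·1220)]^0.540 = 0.08881 m³/s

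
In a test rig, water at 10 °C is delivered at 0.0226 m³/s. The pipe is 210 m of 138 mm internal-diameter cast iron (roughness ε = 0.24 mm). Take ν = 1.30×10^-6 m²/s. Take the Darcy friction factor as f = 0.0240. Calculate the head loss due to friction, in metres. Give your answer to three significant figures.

V = 4Q/(πD²) = 4·0.0226/(π·0.138²) = 1.511 m/s
h_f = f(L/D)V²/(2g) = 0.02400·(210/0.138)·1.511²/(2·9.81) = 4.250 m

h_f ≈ 4.25 m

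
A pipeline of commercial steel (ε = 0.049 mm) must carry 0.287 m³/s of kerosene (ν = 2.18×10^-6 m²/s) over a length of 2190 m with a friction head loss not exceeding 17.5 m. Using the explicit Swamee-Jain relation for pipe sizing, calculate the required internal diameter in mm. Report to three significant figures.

Swamee-Jain (Type III): D = 0.66·[ε^1.25·(LQ²/(gh_f))^4.75 + ν·Q^9.4·(L/(gh_f))^5.2]^0.04
LQ²/(gh_f) = 1.051; L/(gh_f) = 12.76
Term 1 = ε^1.25·(…)^4.75 = 5.19×10^-6; Term 2 = ν·Q^9.4·(…)^5.2 = 9.83×10^-6
D = 0.66·(5.19×10^-6 + 9.83×10^-6)^0.04 = 0.4233 m = 423 mm
Check: V = 2.04 m/s, Re = 3.96×10^5, f = 0.01505, h_f = 16.5 m ≈ 17.5 m ✓

D ≈ 423 mm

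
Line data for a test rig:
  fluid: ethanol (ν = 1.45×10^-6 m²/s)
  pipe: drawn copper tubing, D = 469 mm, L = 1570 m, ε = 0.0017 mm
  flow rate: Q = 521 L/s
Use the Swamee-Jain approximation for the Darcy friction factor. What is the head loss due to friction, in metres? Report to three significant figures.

h_f ≈ 18.2 m

V = 4Q/(πD²) = 4·0.521/(π·0.469²) = 3.016 m/s
Re = VD/ν = 3.016·0.469/1.45×10^-6 = 9.75×10^5 → turbulent
ε/D = 0.0017/469 = 3.62×10^-6
Swamee-Jain: f = 0.01175
h_f = f(L/D)V²/(2g) = 0.01175·(1570/0.469)·3.016²/(2·9.81) = 18.23 m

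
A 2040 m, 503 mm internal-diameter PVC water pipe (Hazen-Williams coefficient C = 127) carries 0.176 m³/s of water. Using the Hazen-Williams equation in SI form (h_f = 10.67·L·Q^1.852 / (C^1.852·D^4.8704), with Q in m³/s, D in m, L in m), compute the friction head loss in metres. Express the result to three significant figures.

h_f ≈ 3.15 m

h_f = 10.67·2040·0.176^1.852 / (127^1.852·0.503^4.8704) = 3.146 m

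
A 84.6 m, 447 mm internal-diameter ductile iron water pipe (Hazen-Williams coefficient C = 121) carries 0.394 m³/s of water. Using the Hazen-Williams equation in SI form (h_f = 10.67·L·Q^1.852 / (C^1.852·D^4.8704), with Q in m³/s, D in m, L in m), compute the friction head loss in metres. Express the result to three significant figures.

h_f ≈ 1.13 m

h_f = 10.67·84.6·0.394^1.852 / (121^1.852·0.447^4.8704) = 1.128 m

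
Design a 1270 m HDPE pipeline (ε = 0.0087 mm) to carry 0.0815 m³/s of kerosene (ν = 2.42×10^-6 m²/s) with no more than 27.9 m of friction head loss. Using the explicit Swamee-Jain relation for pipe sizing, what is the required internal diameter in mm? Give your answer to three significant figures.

Swamee-Jain (Type III): D = 0.66·[ε^1.25·(LQ²/(gh_f))^4.75 + ν·Q^9.4·(L/(gh_f))^5.2]^0.04
LQ²/(gh_f) = 0.03082; L/(gh_f) = 4.640
Term 1 = ε^1.25·(…)^4.75 = 3.14×10^-14; Term 2 = ν·Q^9.4·(…)^5.2 = 4.12×10^-13
D = 0.66·(3.14×10^-14 + 4.12×10^-13)^0.04 = 0.2115 m = 212 mm
Check: V = 2.32 m/s, Re = 2.03×10^5, f = 0.01586, h_f = 26.1 m ≈ 27.9 m ✓

D ≈ 212 mm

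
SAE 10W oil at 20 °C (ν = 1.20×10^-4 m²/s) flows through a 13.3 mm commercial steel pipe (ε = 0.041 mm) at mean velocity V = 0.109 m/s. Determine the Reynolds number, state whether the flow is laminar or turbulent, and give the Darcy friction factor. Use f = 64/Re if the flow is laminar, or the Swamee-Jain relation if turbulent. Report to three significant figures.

Re ≈ 12.1; laminar; f = 64/Re ≈ 5.30

Re = VD/ν = 0.1090·0.0133/1.20×10^-4 = 12.1
Re < 2300 → laminar → f = 64/Re = 5.298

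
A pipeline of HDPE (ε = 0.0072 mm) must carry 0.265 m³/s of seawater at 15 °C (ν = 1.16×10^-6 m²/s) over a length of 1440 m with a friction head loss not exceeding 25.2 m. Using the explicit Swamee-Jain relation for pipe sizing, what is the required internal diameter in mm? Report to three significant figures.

D ≈ 336 mm

Swamee-Jain (Type III): D = 0.66·[ε^1.25·(LQ²/(gh_f))^4.75 + ν·Q^9.4·(L/(gh_f))^5.2]^0.04
LQ²/(gh_f) = 0.4091; L/(gh_f) = 5.825
Term 1 = ε^1.25·(…)^4.75 = 5.34×10^-9; Term 2 = ν·Q^9.4·(…)^5.2 = 4.19×10^-8
D = 0.66·(5.34×10^-9 + 4.19×10^-8)^0.04 = 0.3361 m = 336 mm
Check: V = 2.99 m/s, Re = 8.65×10^5, f = 0.01236, h_f = 24.1 m ≈ 25.2 m ✓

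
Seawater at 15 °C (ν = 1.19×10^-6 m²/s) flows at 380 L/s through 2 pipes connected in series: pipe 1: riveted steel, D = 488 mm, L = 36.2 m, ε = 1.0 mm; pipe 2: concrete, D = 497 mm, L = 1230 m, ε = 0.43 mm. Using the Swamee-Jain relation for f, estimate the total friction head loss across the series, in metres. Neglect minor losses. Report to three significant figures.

Pipe 1: V = 2.032 m/s, Re = 8.33×10^5, ε/D = 0.00205, f = 0.02387, h_1 = f(L/D)V²/2g = 0.3726 m
Pipe 2: V = 1.959 m/s, Re = 8.18×10^5, ε/D = 8.65×10^-4, f = 0.01947, h_2 = f(L/D)V²/2g = 9.424 m
Series → Q common, losses add: H = Σh = 9.797 m

H ≈ 9.80 m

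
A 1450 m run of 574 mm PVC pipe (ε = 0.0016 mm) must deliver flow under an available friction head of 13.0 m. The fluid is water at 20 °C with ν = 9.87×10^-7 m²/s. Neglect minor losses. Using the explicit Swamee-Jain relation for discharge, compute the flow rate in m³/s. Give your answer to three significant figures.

Q ≈ 0.797 m³/s

Swamee-Jain (Type II): Q = -0.965·√(gD⁵h_f/L)·ln[ε/(3.7D) + √(3.17ν²L/(gD³h_f))]
√(gD⁵h_f/L) = √(9.81·0.574⁵·13.0/1450) = 0.07403
ε/(3.7D) = 7.53×10^-7; √(3.17ν²L/(gD³h_f)) = 1.36×10^-5
Q = -0.965·0.07403·ln(1.438×10^-5) = 0.7965 m³/s
Check: V = 3.08 m/s, Re = 1.79×10^6, f = 0.01065, h_f = 13.0 m ≈ 13.0 m ✓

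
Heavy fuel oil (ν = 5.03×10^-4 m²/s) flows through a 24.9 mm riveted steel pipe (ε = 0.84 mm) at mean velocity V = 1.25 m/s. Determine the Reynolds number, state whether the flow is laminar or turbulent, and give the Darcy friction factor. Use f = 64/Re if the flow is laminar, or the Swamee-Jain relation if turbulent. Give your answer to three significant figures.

Re ≈ 61.9; laminar; f = 64/Re ≈ 1.03

Re = VD/ν = 1.250·0.0249/5.03×10^-4 = 61.9
Re < 2300 → laminar → f = 64/Re = 1.034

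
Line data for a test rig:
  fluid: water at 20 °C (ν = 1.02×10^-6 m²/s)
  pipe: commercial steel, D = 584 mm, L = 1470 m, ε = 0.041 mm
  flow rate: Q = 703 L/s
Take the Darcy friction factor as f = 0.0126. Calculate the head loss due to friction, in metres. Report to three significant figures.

V = 4Q/(πD²) = 4·0.703/(π·0.584²) = 2.624 m/s
h_f = f(L/D)V²/(2g) = 0.01260·(1470/0.584)·2.624²/(2·9.81) = 11.13 m

h_f ≈ 11.1 m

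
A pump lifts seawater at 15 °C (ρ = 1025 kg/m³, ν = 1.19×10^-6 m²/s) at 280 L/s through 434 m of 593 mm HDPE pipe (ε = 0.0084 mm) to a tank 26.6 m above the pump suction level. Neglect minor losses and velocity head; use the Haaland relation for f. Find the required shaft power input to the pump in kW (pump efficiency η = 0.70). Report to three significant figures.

V = 4Q/(πD²) = 1.014 m/s; Re = 5.05×10^5; ε/D = 1.42×10^-5; f = 0.01320
h_f = f(L/D)V²/2g = 0.5062 m
Total head H = z + h_f = 26.6 + 0.5062 = 27.11 m
P_hyd = ρgQH = 1025·9.81·0.280·27.11 = 76.32 kW
P_shaft = P_hyd/η = 76.32/0.70 = 109.0 kW

P_shaft ≈ 109 kW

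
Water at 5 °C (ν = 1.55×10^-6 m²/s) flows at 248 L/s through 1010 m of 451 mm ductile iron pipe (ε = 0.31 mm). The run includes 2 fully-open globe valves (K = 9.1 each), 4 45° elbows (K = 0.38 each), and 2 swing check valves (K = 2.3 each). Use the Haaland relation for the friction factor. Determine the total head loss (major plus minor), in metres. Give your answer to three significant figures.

V = 4Q/(πD²) = 1.552 m/s; V²/2g = 0.1228 m
Re = 4.52×10^5, ε/D = 6.87×10^-4 → f = 0.01874 (Haaland)
Major: h_f = f(L/D)·V²/2g = 0.01874·2239·0.1228 = 5.156 m
Minor: ΣK = 24.3; h_m = ΣK·V²/2g = 2.987 m
Total H_L = 5.156 + 2.987 = 8.143 m

H_L ≈ 8.14 m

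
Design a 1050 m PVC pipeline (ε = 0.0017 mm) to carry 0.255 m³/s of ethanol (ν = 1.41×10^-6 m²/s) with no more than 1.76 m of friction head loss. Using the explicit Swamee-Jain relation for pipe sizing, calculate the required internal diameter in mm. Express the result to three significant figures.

Swamee-Jain (Type III): D = 0.66·[ε^1.25·(LQ²/(gh_f))^4.75 + ν·Q^9.4·(L/(gh_f))^5.2]^0.04
LQ²/(gh_f) = 3.954; L/(gh_f) = 60.81
Term 1 = ε^1.25·(…)^4.75 = 4.21×10^-5; Term 2 = ν·Q^9.4·(…)^5.2 = 0.00704
D = 0.66·(4.21×10^-5 + 0.00704)^0.04 = 0.5414 m = 541 mm
Check: V = 1.11 m/s, Re = 4.25×10^5, f = 0.01352, h_f = 1.64 m ≈ 1.76 m ✓

D ≈ 541 mm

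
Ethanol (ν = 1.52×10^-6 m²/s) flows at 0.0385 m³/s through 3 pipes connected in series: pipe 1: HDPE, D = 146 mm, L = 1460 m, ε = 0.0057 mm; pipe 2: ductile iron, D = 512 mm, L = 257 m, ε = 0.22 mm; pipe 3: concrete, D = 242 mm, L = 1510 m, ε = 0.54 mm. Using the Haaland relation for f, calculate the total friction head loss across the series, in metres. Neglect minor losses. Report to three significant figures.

Pipe 1: V = 2.300 m/s, Re = 2.21×10^5, ε/D = 3.90×10^-5, f = 0.01548, h_1 = f(L/D)V²/2g = 41.72 m
Pipe 2: V = 0.1870 m/s, Re = 6.30×10^4, ε/D = 4.30×10^-4, f = 0.02118, h_2 = f(L/D)V²/2g = 0.01895 m
Pipe 3: V = 0.8370 m/s, Re = 1.33×10^5, ε/D = 0.00223, f = 0.02524, h_3 = f(L/D)V²/2g = 5.624 m
Series → Q common, losses add: H = Σh = 47.36 m

H ≈ 47.4 m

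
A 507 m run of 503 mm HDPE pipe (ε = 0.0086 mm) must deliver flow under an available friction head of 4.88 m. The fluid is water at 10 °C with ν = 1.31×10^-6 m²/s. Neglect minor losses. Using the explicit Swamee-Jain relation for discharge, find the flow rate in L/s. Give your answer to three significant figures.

Swamee-Jain (Type II): Q = -0.965·√(gD⁵h_f/L)·ln[ε/(3.7D) + √(3.17ν²L/(gD³h_f))]
√(gD⁵h_f/L) = √(9.81·0.503⁵·4.88/507) = 0.05514
ε/(3.7D) = 4.62×10^-6; √(3.17ν²L/(gD³h_f)) = 2.13×10^-5
Q = -0.965·0.05514·ln(2.590×10^-5) = 0.5620 m³/s
Check: V = 2.83 m/s, Re = 1.09×10^6, f = 0.01188, h_f = 4.88 m ≈ 4.88 m ✓

Q ≈ 562 L/s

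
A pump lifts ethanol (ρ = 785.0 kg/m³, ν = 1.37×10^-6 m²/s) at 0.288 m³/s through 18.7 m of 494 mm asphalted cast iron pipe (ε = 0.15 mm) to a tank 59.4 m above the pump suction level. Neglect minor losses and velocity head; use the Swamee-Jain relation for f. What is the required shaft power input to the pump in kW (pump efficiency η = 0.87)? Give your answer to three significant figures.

V = 4Q/(πD²) = 1.503 m/s; Re = 5.42×10^5; ε/D = 3.04×10^-4; f = 0.01631
h_f = f(L/D)V²/2g = 0.07107 m
Total head H = z + h_f = 59.4 + 0.07107 = 59.47 m
P_hyd = ρgQH = 785.0·9.81·0.288·59.47 = 131.9 kW
P_shaft = P_hyd/η = 131.9/0.87 = 151.6 kW

P_shaft ≈ 152 kW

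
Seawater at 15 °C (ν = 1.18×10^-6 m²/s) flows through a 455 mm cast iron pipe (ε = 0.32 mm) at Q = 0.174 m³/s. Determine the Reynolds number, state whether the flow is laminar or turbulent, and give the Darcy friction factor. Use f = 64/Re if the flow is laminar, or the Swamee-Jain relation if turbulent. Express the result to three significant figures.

Re ≈ 4.13×10^5; turbulent; f ≈ 0.0191

V = 4Q/(πD²) = 1.070 m/s
Re = VD/ν = 1.070·0.455/1.18×10^-6 = 4.13×10^5
Re > 4000 → turbulent; ε/D = 7.03×10^-4
Swamee-Jain: f = 0.01909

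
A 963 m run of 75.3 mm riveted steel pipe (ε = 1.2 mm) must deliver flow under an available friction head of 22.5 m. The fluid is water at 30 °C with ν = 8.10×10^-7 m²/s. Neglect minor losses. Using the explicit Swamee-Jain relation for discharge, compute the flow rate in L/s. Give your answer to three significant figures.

Swamee-Jain (Type II): Q = -0.965·√(gD⁵h_f/L)·ln[ε/(3.7D) + √(3.17ν²L/(gD³h_f))]
√(gD⁵h_f/L) = √(9.81·0.0753⁵·22.5/963) = 7.449×10^-4
ε/(3.7D) = 0.00431; √(3.17ν²L/(gD³h_f)) = 1.46×10^-4
Q = -0.965·7.449×10^-4·ln(0.004453) = 0.003892 m³/s
Check: V = 0.874 m/s, Re = 8.12×10^4, f = 0.04549, h_f = 22.6 m ≈ 22.5 m ✓

Q ≈ 3.89 L/s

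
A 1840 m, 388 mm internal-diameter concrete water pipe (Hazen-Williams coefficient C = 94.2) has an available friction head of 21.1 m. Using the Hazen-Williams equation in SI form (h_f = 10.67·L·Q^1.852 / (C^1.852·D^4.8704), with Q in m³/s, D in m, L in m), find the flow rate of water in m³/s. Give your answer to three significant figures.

Q ≈ 0.195 m³/s

Rearranging: Q = [h_f·C^1.852·D^4.8704 / (10.67·L)]^(1/1.852)
Q = [21.1·94.2^1.852·0.388^4.8704 / (10.67·1840)]^0.540 = 0.1949 m³/s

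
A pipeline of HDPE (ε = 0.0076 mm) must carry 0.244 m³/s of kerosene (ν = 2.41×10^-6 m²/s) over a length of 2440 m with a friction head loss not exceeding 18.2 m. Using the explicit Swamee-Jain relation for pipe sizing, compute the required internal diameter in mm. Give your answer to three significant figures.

Swamee-Jain (Type III): D = 0.66·[ε^1.25·(LQ²/(gh_f))^4.75 + ν·Q^9.4·(L/(gh_f))^5.2]^0.04
LQ²/(gh_f) = 0.8136; L/(gh_f) = 13.67
Term 1 = ε^1.25·(…)^4.75 = 1.50×10^-7; Term 2 = ν·Q^9.4·(…)^5.2 = 3.38×10^-6
D = 0.66·(1.50×10^-7 + 3.38×10^-6)^0.04 = 0.3994 m = 399 mm
Check: V = 1.95 m/s, Re = 3.23×10^5, f = 0.01441, h_f = 17.0 m ≈ 18.2 m ✓

D ≈ 399 mm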